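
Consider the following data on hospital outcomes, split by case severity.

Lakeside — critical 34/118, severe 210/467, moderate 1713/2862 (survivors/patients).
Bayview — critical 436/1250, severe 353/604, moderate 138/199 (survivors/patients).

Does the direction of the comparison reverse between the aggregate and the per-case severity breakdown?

Yes

Critical: Lakeside 34/118 = 28.8%, Bayview 436/1250 = 34.9% → Bayview
Severe: Lakeside 210/467 = 45.0%, Bayview 353/604 = 58.4% → Bayview
Moderate: Lakeside 1713/2862 = 59.9%, Bayview 138/199 = 69.3% → Bayview
Overall: Lakeside 1957/3447 = 56.8%, Bayview 927/2053 = 45.2% → Lakeside
Bayview wins each case group but Lakeside wins overall — the comparison reverses. Bayview's patients skew toward critical, which has a lower base rate.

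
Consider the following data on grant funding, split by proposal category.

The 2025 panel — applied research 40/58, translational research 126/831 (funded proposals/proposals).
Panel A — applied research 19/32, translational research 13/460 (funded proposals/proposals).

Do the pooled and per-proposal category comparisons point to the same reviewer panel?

Applied research: the 2025 panel 40/58 = 69.0%, Panel A 19/32 = 59.4% → the 2025 panel
Translational research: the 2025 panel 126/831 = 15.2%, Panel A 13/460 = 2.8% → the 2025 panel
Overall: the 2025 panel 166/889 = 18.7%, Panel A 32/492 = 6.5% → the 2025 panel
The 2025 panel wins overall and in every proposal group — no reversal.

Yes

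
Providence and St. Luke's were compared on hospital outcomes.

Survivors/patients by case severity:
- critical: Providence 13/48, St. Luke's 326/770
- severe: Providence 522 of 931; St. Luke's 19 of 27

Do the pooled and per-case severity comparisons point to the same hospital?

Critical: Providence 13/48 = 27.1%, St. Luke's 326/770 = 42.3% → St. Luke's
Severe: Providence 522/931 = 56.1%, St. Luke's 19/27 = 70.4% → St. Luke's
Overall: Providence 535/979 = 54.6%, St. Luke's 345/797 = 43.3% → Providence
St. Luke's wins each case group but Providence wins overall — the comparison reverses. St. Luke's's patients skew toward critical, which has a lower base rate.

No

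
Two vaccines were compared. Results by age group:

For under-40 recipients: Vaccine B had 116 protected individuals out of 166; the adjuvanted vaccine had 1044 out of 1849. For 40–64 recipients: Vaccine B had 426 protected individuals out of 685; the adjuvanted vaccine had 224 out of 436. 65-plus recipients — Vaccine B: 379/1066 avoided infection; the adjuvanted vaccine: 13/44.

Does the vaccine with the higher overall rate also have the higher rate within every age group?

Under-40: Vaccine B 116/166 = 69.9%, the adjuvanted vaccine 1044/1849 = 56.5% → Vaccine B
40–64: Vaccine B 426/685 = 62.2%, the adjuvanted vaccine 224/436 = 51.4% → Vaccine B
65-plus: Vaccine B 379/1066 = 35.6%, the adjuvanted vaccine 13/44 = 29.5% → Vaccine B
Overall: Vaccine B 921/1917 = 48.0%, the adjuvanted vaccine 1281/2329 = 55.0% → the adjuvanted vaccine
Vaccine B wins each age group but the adjuvanted vaccine wins overall — the comparison reverses. Vaccine B's recipients skew toward 65-plus, which has a lower base rate.

No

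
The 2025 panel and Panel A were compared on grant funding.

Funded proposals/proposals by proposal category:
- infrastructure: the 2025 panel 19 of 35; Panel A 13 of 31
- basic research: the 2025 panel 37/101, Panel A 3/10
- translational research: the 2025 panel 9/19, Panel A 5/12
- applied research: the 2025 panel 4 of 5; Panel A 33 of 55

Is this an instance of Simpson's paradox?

Infrastructure: the 2025 panel 19/35 = 54.3%, Panel A 13/31 = 41.9% → the 2025 panel
Basic research: the 2025 panel 37/101 = 36.6%, Panel A 3/10 = 30.0% → the 2025 panel
Translational research: the 2025 panel 9/19 = 47.4%, Panel A 5/12 = 41.7% → the 2025 panel
Applied research: the 2025 panel 4/5 = 80.0%, Panel A 33/55 = 60.0% → the 2025 panel
Overall: the 2025 panel 69/160 = 43.1%, Panel A 54/108 = 50.0% → Panel A
The 2025 panel wins each proposal group but Panel A wins overall — the comparison reverses. The 2025 panel's proposals skew toward basic research, which has a lower base rate.

Yes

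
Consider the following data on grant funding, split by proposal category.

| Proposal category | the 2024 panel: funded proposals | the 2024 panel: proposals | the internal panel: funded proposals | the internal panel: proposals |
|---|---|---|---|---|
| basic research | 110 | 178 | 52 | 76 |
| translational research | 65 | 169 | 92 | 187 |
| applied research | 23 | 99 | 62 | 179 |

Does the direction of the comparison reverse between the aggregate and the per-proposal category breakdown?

No

Basic research: the 2024 panel 110/178 = 61.8%, the internal panel 52/76 = 68.4% → the internal panel
Translational research: the 2024 panel 65/169 = 38.5%, the internal panel 92/187 = 49.2% → the internal panel
Applied research: the 2024 panel 23/99 = 23.2%, the internal panel 62/179 = 34.6% → the internal panel
Overall: the 2024 panel 198/446 = 44.4%, the internal panel 206/442 = 46.6% → the internal panel
The internal panel wins overall and in every proposal group — no reversal.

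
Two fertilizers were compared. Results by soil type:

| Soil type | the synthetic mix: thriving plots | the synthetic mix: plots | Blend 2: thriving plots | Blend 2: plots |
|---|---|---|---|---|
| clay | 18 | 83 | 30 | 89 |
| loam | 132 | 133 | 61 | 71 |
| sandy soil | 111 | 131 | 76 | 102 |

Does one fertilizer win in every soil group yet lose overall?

Clay: the synthetic mix 18/83 = 21.7%, Blend 2 30/89 = 33.7% → Blend 2
Loam: the synthetic mix 132/133 = 99.2%, Blend 2 61/71 = 85.9% → the synthetic mix
Sandy soil: the synthetic mix 111/131 = 84.7%, Blend 2 76/102 = 74.5% → the synthetic mix
Overall: the synthetic mix 261/347 = 75.2%, Blend 2 167/262 = 63.7% → the synthetic mix
Neither sweeps: the synthetic mix wins 2 of 3 groups, Blend 2 wins 1. The synthetic mix wins overall but not every group — no Simpson reversal.

No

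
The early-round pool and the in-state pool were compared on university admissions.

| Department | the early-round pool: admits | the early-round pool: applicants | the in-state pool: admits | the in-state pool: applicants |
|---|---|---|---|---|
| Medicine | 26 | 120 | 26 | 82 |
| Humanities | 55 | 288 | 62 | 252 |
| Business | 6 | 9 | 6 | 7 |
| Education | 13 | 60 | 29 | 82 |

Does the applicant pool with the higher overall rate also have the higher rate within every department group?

Yes

Medicine: the early-round pool 26/120 = 21.7%, the in-state pool 26/82 = 31.7% → the in-state pool
Humanities: the early-round pool 55/288 = 19.1%, the in-state pool 62/252 = 24.6% → the in-state pool
Business: the early-round pool 6/9 = 66.7%, the in-state pool 6/7 = 85.7% → the in-state pool
Education: the early-round pool 13/60 = 21.7%, the in-state pool 29/82 = 35.4% → the in-state pool
Overall: the early-round pool 100/477 = 21.0%, the in-state pool 123/423 = 29.1% → the in-state pool
The in-state pool wins overall and in every department group — no reversal.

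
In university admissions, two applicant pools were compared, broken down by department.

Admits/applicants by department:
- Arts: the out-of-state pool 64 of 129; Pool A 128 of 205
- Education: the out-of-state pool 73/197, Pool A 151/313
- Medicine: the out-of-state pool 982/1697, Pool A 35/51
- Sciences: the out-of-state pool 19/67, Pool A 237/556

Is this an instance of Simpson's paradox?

Yes

Arts: the out-of-state pool 64/129 = 49.6%, Pool A 128/205 = 62.4% → Pool A
Education: the out-of-state pool 73/197 = 37.1%, Pool A 151/313 = 48.2% → Pool A
Medicine: the out-of-state pool 982/1697 = 57.9%, Pool A 35/51 = 68.6% → Pool A
Sciences: the out-of-state pool 19/67 = 28.4%, Pool A 237/556 = 42.6% → Pool A
Overall: the out-of-state pool 1138/2090 = 54.4%, Pool A 551/1125 = 49.0% → the out-of-state pool
Pool A wins each department group but the out-of-state pool wins overall — the comparison reverses. Pool A's applicants skew toward Sciences, which has a lower base rate.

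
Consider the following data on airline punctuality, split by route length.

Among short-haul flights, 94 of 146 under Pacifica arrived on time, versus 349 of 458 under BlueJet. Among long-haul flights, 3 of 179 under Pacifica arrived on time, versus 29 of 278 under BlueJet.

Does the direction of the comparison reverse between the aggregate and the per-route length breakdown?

No

Short-haul: Pacifica 94/146 = 64.4%, BlueJet 349/458 = 76.2% → BlueJet
Long-haul: Pacifica 3/179 = 1.7%, BlueJet 29/278 = 10.4% → BlueJet
Overall: Pacifica 97/325 = 29.8%, BlueJet 378/736 = 51.4% → BlueJet
BlueJet wins overall and in every route group — no reversal.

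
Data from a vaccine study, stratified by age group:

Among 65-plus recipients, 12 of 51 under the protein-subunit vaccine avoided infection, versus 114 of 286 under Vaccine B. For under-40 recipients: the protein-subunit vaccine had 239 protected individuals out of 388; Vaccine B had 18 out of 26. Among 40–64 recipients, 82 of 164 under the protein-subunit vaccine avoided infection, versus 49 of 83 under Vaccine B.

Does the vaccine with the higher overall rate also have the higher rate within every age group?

65-plus: the protein-subunit vaccine 12/51 = 23.5%, Vaccine B 114/286 = 39.9% → Vaccine B
Under-40: the protein-subunit vaccine 239/388 = 61.6%, Vaccine B 18/26 = 69.2% → Vaccine B
40–64: the protein-subunit vaccine 82/164 = 50.0%, Vaccine B 49/83 = 59.0% → Vaccine B
Overall: the protein-subunit vaccine 333/603 = 55.2%, Vaccine B 181/395 = 45.8% → the protein-subunit vaccine
Vaccine B wins each age group but the protein-subunit vaccine wins overall — the comparison reverses. Vaccine B's recipients skew toward 65-plus, which has a lower base rate.

No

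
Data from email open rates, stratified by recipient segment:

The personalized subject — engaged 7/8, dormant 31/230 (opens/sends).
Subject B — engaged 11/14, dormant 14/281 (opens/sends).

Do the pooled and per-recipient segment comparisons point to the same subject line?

Yes

Engaged: the personalized subject 7/8 = 87.5%, Subject B 11/14 = 78.6% → the personalized subject
Dormant: the personalized subject 31/230 = 13.5%, Subject B 14/281 = 5.0% → the personalized subject
Overall: the personalized subject 38/238 = 16.0%, Subject B 25/295 = 8.5% → the personalized subject
The personalized subject wins overall and in every recipient group — no reversal.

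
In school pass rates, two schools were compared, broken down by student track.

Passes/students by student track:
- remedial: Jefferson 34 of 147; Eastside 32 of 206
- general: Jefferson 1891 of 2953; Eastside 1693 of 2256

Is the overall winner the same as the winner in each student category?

No

Remedial: Jefferson 34/147 = 23.1%, Eastside 32/206 = 15.5% → Jefferson
General: Jefferson 1891/2953 = 64.0%, Eastside 1693/2256 = 75.0% → Eastside
Overall: Jefferson 1925/3100 = 62.1%, Eastside 1725/2462 = 70.1% → Eastside
Neither sweeps: Jefferson wins 1 of 2 groups, Eastside wins 1. Eastside wins overall but not every group — no Simpson reversal.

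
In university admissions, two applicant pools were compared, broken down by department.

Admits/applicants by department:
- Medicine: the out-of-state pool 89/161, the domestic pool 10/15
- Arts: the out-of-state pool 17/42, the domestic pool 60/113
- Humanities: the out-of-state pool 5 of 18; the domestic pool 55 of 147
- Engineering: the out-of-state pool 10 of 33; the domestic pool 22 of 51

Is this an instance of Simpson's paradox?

Medicine: the out-of-state pool 89/161 = 55.3%, the domestic pool 10/15 = 66.7% → the domestic pool
Arts: the out-of-state pool 17/42 = 40.5%, the domestic pool 60/113 = 53.1% → the domestic pool
Humanities: the out-of-state pool 5/18 = 27.8%, the domestic pool 55/147 = 37.4% → the domestic pool
Engineering: the out-of-state pool 10/33 = 30.3%, the domestic pool 22/51 = 43.1% → the domestic pool
Overall: the out-of-state pool 121/254 = 47.6%, the domestic pool 147/326 = 45.1% → the out-of-state pool
The domestic pool wins each department group but the out-of-state pool wins overall — the comparison reverses. The domestic pool's applicants skew toward Humanities, which has a lower base rate.

Yes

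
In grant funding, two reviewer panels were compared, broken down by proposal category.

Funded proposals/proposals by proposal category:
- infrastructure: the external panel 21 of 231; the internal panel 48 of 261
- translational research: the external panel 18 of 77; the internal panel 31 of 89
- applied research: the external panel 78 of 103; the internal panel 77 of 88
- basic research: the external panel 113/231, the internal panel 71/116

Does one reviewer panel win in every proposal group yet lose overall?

Infrastructure: the external panel 21/231 = 9.1%, the internal panel 48/261 = 18.4% → the internal panel
Translational research: the external panel 18/77 = 23.4%, the internal panel 31/89 = 34.8% → the internal panel
Applied research: the external panel 78/103 = 75.7%, the internal panel 77/88 = 87.5% → the internal panel
Basic research: the external panel 113/231 = 48.9%, the internal panel 71/116 = 61.2% → the internal panel
Overall: the external panel 230/642 = 35.8%, the internal panel 227/554 = 41.0% → the internal panel
The internal panel wins overall and in every proposal group — no reversal.

No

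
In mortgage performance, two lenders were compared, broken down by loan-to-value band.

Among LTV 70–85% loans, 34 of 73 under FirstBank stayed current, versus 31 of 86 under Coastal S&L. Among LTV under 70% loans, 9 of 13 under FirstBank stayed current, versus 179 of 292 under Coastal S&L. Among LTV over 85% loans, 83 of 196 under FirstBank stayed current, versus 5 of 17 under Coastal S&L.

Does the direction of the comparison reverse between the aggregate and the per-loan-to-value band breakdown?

LTV 70–85%: FirstBank 34/73 = 46.6%, Coastal S&L 31/86 = 36.0% → FirstBank
LTV under 70%: FirstBank 9/13 = 69.2%, Coastal S&L 179/292 = 61.3% → FirstBank
LTV over 85%: FirstBank 83/196 = 42.3%, Coastal S&L 5/17 = 29.4% → FirstBank
Overall: FirstBank 126/282 = 44.7%, Coastal S&L 215/395 = 54.4% → Coastal S&L
FirstBank wins each loan-to-value group but Coastal S&L wins overall — the comparison reverses. FirstBank's loans skew toward LTV over 85%, which has a lower base rate.

Yes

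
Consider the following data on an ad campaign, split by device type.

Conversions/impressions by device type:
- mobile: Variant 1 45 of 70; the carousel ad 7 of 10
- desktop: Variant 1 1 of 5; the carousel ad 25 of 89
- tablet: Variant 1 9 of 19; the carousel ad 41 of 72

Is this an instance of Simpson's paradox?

Mobile: Variant 1 45/70 = 64.3%, the carousel ad 7/10 = 70.0% → the carousel ad
Desktop: Variant 1 1/5 = 20.0%, the carousel ad 25/89 = 28.1% → the carousel ad
Tablet: Variant 1 9/19 = 47.4%, the carousel ad 41/72 = 56.9% → the carousel ad
Overall: Variant 1 55/94 = 58.5%, the carousel ad 73/171 = 42.7% → Variant 1
The carousel ad wins each device group but Variant 1 wins overall — the comparison reverses. The carousel ad's impressions skew toward desktop, which has a lower base rate.

Yes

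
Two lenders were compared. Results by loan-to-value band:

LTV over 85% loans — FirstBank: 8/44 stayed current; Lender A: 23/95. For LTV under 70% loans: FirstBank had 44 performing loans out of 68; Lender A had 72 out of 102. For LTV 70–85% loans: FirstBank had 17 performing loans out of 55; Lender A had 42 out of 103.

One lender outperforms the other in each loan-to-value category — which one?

LTV over 85%: FirstBank 8/44 = 18.2%, Lender A 23/95 = 24.2% → Lender A
LTV under 70%: FirstBank 44/68 = 64.7%, Lender A 72/102 = 70.6% → Lender A
LTV 70–85%: FirstBank 17/55 = 30.9%, Lender A 42/103 = 40.8% → Lender A
Lender A has the higher rate in all 3 groups.

Lender A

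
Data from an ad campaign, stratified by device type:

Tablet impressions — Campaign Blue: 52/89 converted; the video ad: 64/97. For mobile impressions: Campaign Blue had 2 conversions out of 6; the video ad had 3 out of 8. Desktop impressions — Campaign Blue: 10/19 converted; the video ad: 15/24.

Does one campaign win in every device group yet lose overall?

Tablet: Campaign Blue 52/89 = 58.4%, the video ad 64/97 = 66.0% → the video ad
Mobile: Campaign Blue 2/6 = 33.3%, the video ad 3/8 = 37.5% → the video ad
Desktop: Campaign Blue 10/19 = 52.6%, the video ad 15/24 = 62.5% → the video ad
Overall: Campaign Blue 64/114 = 56.1%, the video ad 82/129 = 63.6% → the video ad
The video ad wins overall and in every device group — no reversal.

No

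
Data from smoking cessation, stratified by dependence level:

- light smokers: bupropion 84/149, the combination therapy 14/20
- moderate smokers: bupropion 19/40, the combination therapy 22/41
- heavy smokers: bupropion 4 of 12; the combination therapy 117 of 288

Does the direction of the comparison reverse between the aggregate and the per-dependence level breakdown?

Yes

Light smokers: bupropion 84/149 = 56.4%, the combination therapy 14/20 = 70.0% → the combination therapy
Moderate smokers: bupropion 19/40 = 47.5%, the combination therapy 22/41 = 53.7% → the combination therapy
Heavy smokers: bupropion 4/12 = 33.3%, the combination therapy 117/288 = 40.6% → the combination therapy
Overall: bupropion 107/201 = 53.2%, the combination therapy 153/349 = 43.8% → bupropion
The combination therapy wins each dependence group but bupropion wins overall — the comparison reverses. The combination therapy's participants skew toward heavy smokers, which has a lower base rate.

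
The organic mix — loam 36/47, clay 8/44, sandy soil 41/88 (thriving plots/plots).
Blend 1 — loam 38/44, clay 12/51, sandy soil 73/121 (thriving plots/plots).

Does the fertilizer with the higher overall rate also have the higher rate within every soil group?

Yes

Loam: the organic mix 36/47 = 76.6%, Blend 1 38/44 = 86.4% → Blend 1
Clay: the organic mix 8/44 = 18.2%, Blend 1 12/51 = 23.5% → Blend 1
Sandy soil: the organic mix 41/88 = 46.6%, Blend 1 73/121 = 60.3% → Blend 1
Overall: the organic mix 85/179 = 47.5%, Blend 1 123/216 = 56.9% → Blend 1
Blend 1 wins overall and in every soil group — no reversal.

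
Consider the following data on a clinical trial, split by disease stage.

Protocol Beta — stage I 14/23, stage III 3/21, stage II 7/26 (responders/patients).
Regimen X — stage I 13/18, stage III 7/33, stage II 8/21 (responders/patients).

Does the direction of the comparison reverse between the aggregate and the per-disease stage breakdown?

No

Stage I: Protocol Beta 14/23 = 60.9%, Regimen X 13/18 = 72.2% → Regimen X
Stage III: Protocol Beta 3/21 = 14.3%, Regimen X 7/33 = 21.2% → Regimen X
Stage II: Protocol Beta 7/26 = 26.9%, Regimen X 8/21 = 38.1% → Regimen X
Overall: Protocol Beta 24/70 = 34.3%, Regimen X 28/72 = 38.9% → Regimen X
Regimen X wins overall and in every disease group — no reversal.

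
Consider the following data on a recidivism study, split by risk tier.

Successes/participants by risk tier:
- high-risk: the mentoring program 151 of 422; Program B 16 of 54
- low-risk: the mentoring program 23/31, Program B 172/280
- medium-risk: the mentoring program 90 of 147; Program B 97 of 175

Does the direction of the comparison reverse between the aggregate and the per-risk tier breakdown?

High-risk: the mentoring program 151/422 = 35.8%, Program B 16/54 = 29.6% → the mentoring program
Low-risk: the mentoring program 23/31 = 74.2%, Program B 172/280 = 61.4% → the mentoring program
Medium-risk: the mentoring program 90/147 = 61.2%, Program B 97/175 = 55.4% → the mentoring program
Overall: the mentoring program 264/600 = 44.0%, Program B 285/509 = 56.0% → Program B
The mentoring program wins each risk group but Program B wins overall — the comparison reverses. The mentoring program's participants skew toward high-risk, which has a lower base rate.

Yes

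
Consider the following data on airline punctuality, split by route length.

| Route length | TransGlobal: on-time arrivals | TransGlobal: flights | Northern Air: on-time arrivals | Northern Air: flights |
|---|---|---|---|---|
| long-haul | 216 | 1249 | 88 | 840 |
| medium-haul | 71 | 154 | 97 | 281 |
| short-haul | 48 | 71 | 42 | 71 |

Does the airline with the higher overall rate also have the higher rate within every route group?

Yes

Long-haul: TransGlobal 216/1249 = 17.3%, Northern Air 88/840 = 10.5% → TransGlobal
Medium-haul: TransGlobal 71/154 = 46.1%, Northern Air 97/281 = 34.5% → TransGlobal
Short-haul: TransGlobal 48/71 = 67.6%, Northern Air 42/71 = 59.2% → TransGlobal
Overall: TransGlobal 335/1474 = 22.7%, Northern Air 227/1192 = 19.0% → TransGlobal
TransGlobal wins overall and in every route group — no reversal.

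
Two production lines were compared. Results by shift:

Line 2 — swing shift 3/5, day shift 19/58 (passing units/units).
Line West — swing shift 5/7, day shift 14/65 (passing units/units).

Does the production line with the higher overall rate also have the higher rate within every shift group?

No

Swing shift: Line 2 3/5 = 60.0%, Line West 5/7 = 71.4% → Line West
Day shift: Line 2 19/58 = 32.8%, Line West 14/65 = 21.5% → Line 2
Overall: Line 2 22/63 = 34.9%, Line West 19/72 = 26.4% → Line 2
Neither sweeps: Line 2 wins 1 of 2 groups, Line West wins 1. Line 2 wins overall but not every group — no Simpson reversal.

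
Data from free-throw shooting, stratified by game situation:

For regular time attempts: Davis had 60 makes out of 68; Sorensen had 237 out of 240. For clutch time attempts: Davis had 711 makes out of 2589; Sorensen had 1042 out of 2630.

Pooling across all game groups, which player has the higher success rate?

Sorensen

Regular time: Davis 60/68 = 88.2%, Sorensen 237/240 = 98.8% → Sorensen
Clutch time: Davis 711/2589 = 27.5%, Sorensen 1042/2630 = 39.6% → Sorensen
Overall: Davis 771/2657 = 29.0%, Sorensen 1279/2870 = 44.6% → Sorensen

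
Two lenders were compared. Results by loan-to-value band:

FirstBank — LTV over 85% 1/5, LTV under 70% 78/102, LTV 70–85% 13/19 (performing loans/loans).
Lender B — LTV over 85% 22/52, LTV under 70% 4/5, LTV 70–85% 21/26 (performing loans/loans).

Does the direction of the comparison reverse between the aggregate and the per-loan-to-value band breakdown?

LTV over 85%: FirstBank 1/5 = 20.0%, Lender B 22/52 = 42.3% → Lender B
LTV under 70%: FirstBank 78/102 = 76.5%, Lender B 4/5 = 80.0% → Lender B
LTV 70–85%: FirstBank 13/19 = 68.4%, Lender B 21/26 = 80.8% → Lender B
Overall: FirstBank 92/126 = 73.0%, Lender B 47/83 = 56.6% → FirstBank
Lender B wins each loan-to-value group but FirstBank wins overall — the comparison reverses. Lender B's loans skew toward LTV over 85%, which has a lower base rate.

Yes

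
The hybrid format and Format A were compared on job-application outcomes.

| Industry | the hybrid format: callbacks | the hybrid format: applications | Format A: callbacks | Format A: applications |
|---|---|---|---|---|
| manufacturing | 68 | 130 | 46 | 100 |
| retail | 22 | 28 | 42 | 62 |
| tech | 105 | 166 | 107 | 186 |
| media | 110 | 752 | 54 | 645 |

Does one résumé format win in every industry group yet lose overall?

Manufacturing: the hybrid format 68/130 = 52.3%, Format A 46/100 = 46.0% → the hybrid format
Retail: the hybrid format 22/28 = 78.6%, Format A 42/62 = 67.7% → the hybrid format
Tech: the hybrid format 105/166 = 63.3%, Format A 107/186 = 57.5% → the hybrid format
Media: the hybrid format 110/752 = 14.6%, Format A 54/645 = 8.4% → the hybrid format
Overall: the hybrid format 305/1076 = 28.3%, Format A 249/993 = 25.1% → the hybrid format
The hybrid format wins overall and in every industry group — no reversal.

No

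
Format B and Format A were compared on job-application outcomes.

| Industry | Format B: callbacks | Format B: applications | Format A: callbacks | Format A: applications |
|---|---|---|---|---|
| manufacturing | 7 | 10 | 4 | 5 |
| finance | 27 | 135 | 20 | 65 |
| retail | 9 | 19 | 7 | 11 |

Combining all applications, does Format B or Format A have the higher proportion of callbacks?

Format A

Manufacturing: Format B 7/10 = 70.0%, Format A 4/5 = 80.0% → Format A
Finance: Format B 27/135 = 20.0%, Format A 20/65 = 30.8% → Format A
Retail: Format B 9/19 = 47.4%, Format A 7/11 = 63.6% → Format A
Overall: Format B 43/164 = 26.2%, Format A 31/81 = 38.3% → Format A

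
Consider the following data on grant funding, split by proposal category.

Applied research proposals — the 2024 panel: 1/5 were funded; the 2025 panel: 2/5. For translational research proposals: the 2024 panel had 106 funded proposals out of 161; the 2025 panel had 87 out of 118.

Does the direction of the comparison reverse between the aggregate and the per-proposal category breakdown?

Applied research: the 2024 panel 1/5 = 20.0%, the 2025 panel 2/5 = 40.0% → the 2025 panel
Translational research: the 2024 panel 106/161 = 65.8%, the 2025 panel 87/118 = 73.7% → the 2025 panel
Overall: the 2024 panel 107/166 = 64.5%, the 2025 panel 89/123 = 72.4% → the 2025 panel
The 2025 panel wins overall and in every proposal group — no reversal.

No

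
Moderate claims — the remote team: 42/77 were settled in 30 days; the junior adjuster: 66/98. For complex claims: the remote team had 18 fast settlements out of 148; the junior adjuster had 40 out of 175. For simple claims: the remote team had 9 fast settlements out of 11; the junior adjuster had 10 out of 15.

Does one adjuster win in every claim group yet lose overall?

No

Moderate: the remote team 42/77 = 54.5%, the junior adjuster 66/98 = 67.3% → the junior adjuster
Complex: the remote team 18/148 = 12.2%, the junior adjuster 40/175 = 22.9% → the junior adjuster
Simple: the remote team 9/11 = 81.8%, the junior adjuster 10/15 = 66.7% → the remote team
Overall: the remote team 69/236 = 29.2%, the junior adjuster 116/288 = 40.3% → the junior adjuster
Neither sweeps: the remote team wins 1 of 3 groups, the junior adjuster wins 2. The junior adjuster wins overall but not every group — no Simpson reversal.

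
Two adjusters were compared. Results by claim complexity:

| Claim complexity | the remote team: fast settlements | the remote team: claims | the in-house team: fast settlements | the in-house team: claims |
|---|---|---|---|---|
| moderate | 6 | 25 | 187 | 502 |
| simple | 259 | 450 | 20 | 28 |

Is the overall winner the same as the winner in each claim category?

No

Moderate: the remote team 6/25 = 24.0%, the in-house team 187/502 = 37.3% → the in-house team
Simple: the remote team 259/450 = 57.6%, the in-house team 20/28 = 71.4% → the in-house team
Overall: the remote team 265/475 = 55.8%, the in-house team 207/530 = 39.1% → the remote team
The in-house team wins each claim group but the remote team wins overall — the comparison reverses. The in-house team's claims skew toward moderate, which has a lower base rate.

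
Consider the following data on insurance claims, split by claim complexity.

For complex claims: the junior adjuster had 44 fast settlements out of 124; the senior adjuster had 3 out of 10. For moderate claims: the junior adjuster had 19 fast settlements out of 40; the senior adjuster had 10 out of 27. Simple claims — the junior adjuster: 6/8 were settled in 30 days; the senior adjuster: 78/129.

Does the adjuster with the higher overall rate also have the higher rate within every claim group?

Complex: the junior adjuster 44/124 = 35.5%, the senior adjuster 3/10 = 30.0% → the junior adjuster
Moderate: the junior adjuster 19/40 = 47.5%, the senior adjuster 10/27 = 37.0% → the junior adjuster
Simple: the junior adjuster 6/8 = 75.0%, the senior adjuster 78/129 = 60.5% → the junior adjuster
Overall: the junior adjuster 69/172 = 40.1%, the senior adjuster 91/166 = 54.8% → the senior adjuster
The junior adjuster wins each claim group but the senior adjuster wins overall — the comparison reverses. The junior adjuster's claims skew toward complex, which has a lower base rate.

No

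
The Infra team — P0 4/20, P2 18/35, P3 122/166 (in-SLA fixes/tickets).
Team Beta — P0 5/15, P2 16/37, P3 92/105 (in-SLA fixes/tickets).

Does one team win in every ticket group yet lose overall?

No

P0: the Infra team 4/20 = 20.0%, Team Beta 5/15 = 33.3% → Team Beta
P2: the Infra team 18/35 = 51.4%, Team Beta 16/37 = 43.2% → the Infra team
P3: the Infra team 122/166 = 73.5%, Team Beta 92/105 = 87.6% → Team Beta
Overall: the Infra team 144/221 = 65.2%, Team Beta 113/157 = 72.0% → Team Beta
Neither sweeps: the Infra team wins 1 of 3 groups, Team Beta wins 2. Team Beta wins overall but not every group — no Simpson reversal.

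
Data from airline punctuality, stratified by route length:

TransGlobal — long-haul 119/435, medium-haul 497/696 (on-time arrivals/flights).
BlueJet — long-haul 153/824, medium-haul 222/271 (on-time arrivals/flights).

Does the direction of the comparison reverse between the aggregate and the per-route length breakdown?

No

Long-haul: TransGlobal 119/435 = 27.4%, BlueJet 153/824 = 18.6% → TransGlobal
Medium-haul: TransGlobal 497/696 = 71.4%, BlueJet 222/271 = 81.9% → BlueJet
Overall: TransGlobal 616/1131 = 54.5%, BlueJet 375/1095 = 34.2% → TransGlobal
Neither sweeps: TransGlobal wins 1 of 2 groups, BlueJet wins 1. TransGlobal wins overall but not every group — no Simpson reversal.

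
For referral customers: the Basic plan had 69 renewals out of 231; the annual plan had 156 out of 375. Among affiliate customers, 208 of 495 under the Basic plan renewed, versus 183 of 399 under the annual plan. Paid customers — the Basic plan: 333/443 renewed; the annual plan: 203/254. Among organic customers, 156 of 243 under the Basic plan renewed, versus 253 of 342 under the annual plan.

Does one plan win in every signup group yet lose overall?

No

Referral: the Basic plan 69/231 = 29.9%, the annual plan 156/375 = 41.6% → the annual plan
Affiliate: the Basic plan 208/495 = 42.0%, the annual plan 183/399 = 45.9% → the annual plan
Paid: the Basic plan 333/443 = 75.2%, the annual plan 203/254 = 79.9% → the annual plan
Organic: the Basic plan 156/243 = 64.2%, the annual plan 253/342 = 74.0% → the annual plan
Overall: the Basic plan 766/1412 = 54.2%, the annual plan 795/1370 = 58.0% → the annual plan
The annual plan wins overall and in every signup group — no reversal.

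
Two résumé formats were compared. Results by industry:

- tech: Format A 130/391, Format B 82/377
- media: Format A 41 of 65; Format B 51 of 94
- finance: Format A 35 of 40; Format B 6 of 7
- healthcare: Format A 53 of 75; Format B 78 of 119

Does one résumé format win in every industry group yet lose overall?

No

Tech: Format A 130/391 = 33.2%, Format B 82/377 = 21.8% → Format A
Media: Format A 41/65 = 63.1%, Format B 51/94 = 54.3% → Format A
Finance: Format A 35/40 = 87.5%, Format B 6/7 = 85.7% → Format A
Healthcare: Format A 53/75 = 70.7%, Format B 78/119 = 65.5% → Format A
Overall: Format A 259/571 = 45.4%, Format B 217/597 = 36.3% → Format A
Format A wins overall and in every industry group — no reversal.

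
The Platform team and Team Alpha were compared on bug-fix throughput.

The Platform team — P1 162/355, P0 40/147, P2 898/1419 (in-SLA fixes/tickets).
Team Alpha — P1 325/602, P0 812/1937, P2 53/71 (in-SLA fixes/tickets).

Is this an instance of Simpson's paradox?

Yes

P1: the Platform team 162/355 = 45.6%, Team Alpha 325/602 = 54.0% → Team Alpha
P0: the Platform team 40/147 = 27.2%, Team Alpha 812/1937 = 41.9% → Team Alpha
P2: the Platform team 898/1419 = 63.3%, Team Alpha 53/71 = 74.6% → Team Alpha
Overall: the Platform team 1100/1921 = 57.3%, Team Alpha 1190/2610 = 45.6% → the Platform team
Team Alpha wins each ticket group but the Platform team wins overall — the comparison reverses. Team Alpha's tickets skew toward P0, which has a lower base rate.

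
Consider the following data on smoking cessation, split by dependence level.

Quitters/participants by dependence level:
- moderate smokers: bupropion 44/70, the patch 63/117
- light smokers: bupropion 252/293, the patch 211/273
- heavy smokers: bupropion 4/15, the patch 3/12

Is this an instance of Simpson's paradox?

Moderate smokers: bupropion 44/70 = 62.9%, the patch 63/117 = 53.8% → bupropion
Light smokers: bupropion 252/293 = 86.0%, the patch 211/273 = 77.3% → bupropion
Heavy smokers: bupropion 4/15 = 26.7%, the patch 3/12 = 25.0% → bupropion
Overall: bupropion 300/378 = 79.4%, the patch 277/402 = 68.9% → bupropion
Bupropion wins overall and in every dependence group — no reversal.

No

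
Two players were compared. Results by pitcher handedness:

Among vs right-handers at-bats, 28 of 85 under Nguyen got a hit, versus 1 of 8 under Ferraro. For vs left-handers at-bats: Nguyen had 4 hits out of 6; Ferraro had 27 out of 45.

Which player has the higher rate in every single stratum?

Nguyen

Vs right-handers: Nguyen 28/85 = 32.9%, Ferraro 1/8 = 12.5% → Nguyen
Vs left-handers: Nguyen 4/6 = 66.7%, Ferraro 27/45 = 60.0% → Nguyen
Nguyen has the higher rate in both groups.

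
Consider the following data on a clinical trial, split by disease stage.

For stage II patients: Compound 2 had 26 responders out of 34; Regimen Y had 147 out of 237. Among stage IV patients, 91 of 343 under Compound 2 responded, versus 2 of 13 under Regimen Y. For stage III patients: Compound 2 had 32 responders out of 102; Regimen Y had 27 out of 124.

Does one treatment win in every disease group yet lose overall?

Yes

Stage II: Compound 2 26/34 = 76.5%, Regimen Y 147/237 = 62.0% → Compound 2
Stage IV: Compound 2 91/343 = 26.5%, Regimen Y 2/13 = 15.4% → Compound 2
Stage III: Compound 2 32/102 = 31.4%, Regimen Y 27/124 = 21.8% → Compound 2
Overall: Compound 2 149/479 = 31.1%, Regimen Y 176/374 = 47.1% → Regimen Y
Compound 2 wins each disease group but Regimen Y wins overall — the comparison reverses. Compound 2's patients skew toward stage IV, which has a lower base rate.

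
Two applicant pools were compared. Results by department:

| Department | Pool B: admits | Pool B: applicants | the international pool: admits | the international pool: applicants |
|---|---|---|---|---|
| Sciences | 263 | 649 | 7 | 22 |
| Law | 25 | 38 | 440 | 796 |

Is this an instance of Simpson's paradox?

Sciences: Pool B 263/649 = 40.5%, the international pool 7/22 = 31.8% → Pool B
Law: Pool B 25/38 = 65.8%, the international pool 440/796 = 55.3% → Pool B
Overall: Pool B 288/687 = 41.9%, the international pool 447/818 = 54.6% → the international pool
Pool B wins each department group but the international pool wins overall — the comparison reverses. Pool B's applicants skew toward Sciences, which has a lower base rate.

Yes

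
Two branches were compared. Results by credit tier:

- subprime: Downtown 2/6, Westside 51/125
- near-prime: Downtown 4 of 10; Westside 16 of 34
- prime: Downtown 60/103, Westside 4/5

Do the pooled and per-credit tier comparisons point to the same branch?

Subprime: Downtown 2/6 = 33.3%, Westside 51/125 = 40.8% → Westside
Near-prime: Downtown 4/10 = 40.0%, Westside 16/34 = 47.1% → Westside
Prime: Downtown 60/103 = 58.3%, Westside 4/5 = 80.0% → Westside
Overall: Downtown 66/119 = 55.5%, Westside 71/164 = 43.3% → Downtown
Westside wins each credit group but Downtown wins overall — the comparison reverses. Westside's applications skew toward subprime, which has a lower base rate.

No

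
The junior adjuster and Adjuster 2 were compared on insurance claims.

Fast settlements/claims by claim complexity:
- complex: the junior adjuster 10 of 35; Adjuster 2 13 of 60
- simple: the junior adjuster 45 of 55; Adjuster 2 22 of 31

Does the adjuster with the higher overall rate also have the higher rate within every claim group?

Complex: the junior adjuster 10/35 = 28.6%, Adjuster 2 13/60 = 21.7% → the junior adjuster
Simple: the junior adjuster 45/55 = 81.8%, Adjuster 2 22/31 = 71.0% → the junior adjuster
Overall: the junior adjuster 55/90 = 61.1%, Adjuster 2 35/91 = 38.5% → the junior adjuster
The junior adjuster wins overall and in every claim group — no reversal.

Yes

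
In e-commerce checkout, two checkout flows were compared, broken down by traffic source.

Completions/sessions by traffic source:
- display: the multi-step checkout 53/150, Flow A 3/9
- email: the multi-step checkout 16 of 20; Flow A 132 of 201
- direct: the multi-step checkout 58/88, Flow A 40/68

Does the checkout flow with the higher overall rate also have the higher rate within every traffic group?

No

Display: the multi-step checkout 53/150 = 35.3%, Flow A 3/9 = 33.3% → the multi-step checkout
Email: the multi-step checkout 16/20 = 80.0%, Flow A 132/201 = 65.7% → the multi-step checkout
Direct: the multi-step checkout 58/88 = 65.9%, Flow A 40/68 = 58.8% → the multi-step checkout
Overall: the multi-step checkout 127/258 = 49.2%, Flow A 175/278 = 62.9% → Flow A
The multi-step checkout wins each traffic group but Flow A wins overall — the comparison reverses. The multi-step checkout's sessions skew toward display, which has a lower base rate.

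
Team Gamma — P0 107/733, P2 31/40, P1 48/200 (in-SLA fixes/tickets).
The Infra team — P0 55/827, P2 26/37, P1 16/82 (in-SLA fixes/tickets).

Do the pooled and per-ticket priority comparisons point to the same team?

P0: Team Gamma 107/733 = 14.6%, the Infra team 55/827 = 6.7% → Team Gamma
P2: Team Gamma 31/40 = 77.5%, the Infra team 26/37 = 70.3% → Team Gamma
P1: Team Gamma 48/200 = 24.0%, the Infra team 16/82 = 19.5% → Team Gamma
Overall: Team Gamma 186/973 = 19.1%, the Infra team 97/946 = 10.3% → Team Gamma
Team Gamma wins overall and in every ticket group — no reversal.

Yes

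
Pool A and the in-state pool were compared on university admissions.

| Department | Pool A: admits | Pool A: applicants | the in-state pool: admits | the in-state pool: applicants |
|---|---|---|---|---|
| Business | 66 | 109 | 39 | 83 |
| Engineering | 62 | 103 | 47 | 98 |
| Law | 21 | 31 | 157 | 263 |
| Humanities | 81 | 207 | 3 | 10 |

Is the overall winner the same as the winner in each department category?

No

Business: Pool A 66/109 = 60.6%, the in-state pool 39/83 = 47.0% → Pool A
Engineering: Pool A 62/103 = 60.2%, the in-state pool 47/98 = 48.0% → Pool A
Law: Pool A 21/31 = 67.7%, the in-state pool 157/263 = 59.7% → Pool A
Humanities: Pool A 81/207 = 39.1%, the in-state pool 3/10 = 30.0% → Pool A
Overall: Pool A 230/450 = 51.1%, the in-state pool 246/454 = 54.2% → the in-state pool
Pool A wins each department group but the in-state pool wins overall — the comparison reverses. Pool A's applicants skew toward Humanities, which has a lower base rate.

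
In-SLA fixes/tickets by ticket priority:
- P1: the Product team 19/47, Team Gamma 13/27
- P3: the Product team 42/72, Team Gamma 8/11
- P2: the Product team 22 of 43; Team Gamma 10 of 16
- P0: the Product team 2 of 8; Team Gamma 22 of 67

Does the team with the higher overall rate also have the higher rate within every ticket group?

No

P1: the Product team 19/47 = 40.4%, Team Gamma 13/27 = 48.1% → Team Gamma
P3: the Product team 42/72 = 58.3%, Team Gamma 8/11 = 72.7% → Team Gamma
P2: the Product team 22/43 = 51.2%, Team Gamma 10/16 = 62.5% → Team Gamma
P0: the Product team 2/8 = 25.0%, Team Gamma 22/67 = 32.8% → Team Gamma
Overall: the Product team 85/170 = 50.0%, Team Gamma 53/121 = 43.8% → the Product team
Team Gamma wins each ticket group but the Product team wins overall — the comparison reverses. Team Gamma's tickets skew toward P0, which has a lower base rate.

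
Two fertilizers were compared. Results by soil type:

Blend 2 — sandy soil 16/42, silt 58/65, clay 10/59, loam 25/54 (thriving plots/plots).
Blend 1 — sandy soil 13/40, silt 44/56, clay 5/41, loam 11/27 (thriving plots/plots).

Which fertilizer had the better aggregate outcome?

Sandy soil: Blend 2 16/42 = 38.1%, Blend 1 13/40 = 32.5% → Blend 2
Silt: Blend 2 58/65 = 89.2%, Blend 1 44/56 = 78.6% → Blend 2
Clay: Blend 2 10/59 = 16.9%, Blend 1 5/41 = 12.2% → Blend 2
Loam: Blend 2 25/54 = 46.3%, Blend 1 11/27 = 40.7% → Blend 2
Overall: Blend 2 109/220 = 49.5%, Blend 1 73/164 = 44.5% → Blend 2

Blend 2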